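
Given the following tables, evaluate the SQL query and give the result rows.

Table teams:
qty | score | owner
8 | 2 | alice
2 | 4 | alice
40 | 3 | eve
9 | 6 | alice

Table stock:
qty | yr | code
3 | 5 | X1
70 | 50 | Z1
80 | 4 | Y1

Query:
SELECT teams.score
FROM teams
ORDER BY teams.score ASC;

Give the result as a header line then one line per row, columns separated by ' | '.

== RESULT ==
teams.score
2
3
4
6

Derivation:
After SELECT (4 rows):
teams.score
2
4
3
6
After ORDER BY (4 rows):
teams.score
2
3
4
6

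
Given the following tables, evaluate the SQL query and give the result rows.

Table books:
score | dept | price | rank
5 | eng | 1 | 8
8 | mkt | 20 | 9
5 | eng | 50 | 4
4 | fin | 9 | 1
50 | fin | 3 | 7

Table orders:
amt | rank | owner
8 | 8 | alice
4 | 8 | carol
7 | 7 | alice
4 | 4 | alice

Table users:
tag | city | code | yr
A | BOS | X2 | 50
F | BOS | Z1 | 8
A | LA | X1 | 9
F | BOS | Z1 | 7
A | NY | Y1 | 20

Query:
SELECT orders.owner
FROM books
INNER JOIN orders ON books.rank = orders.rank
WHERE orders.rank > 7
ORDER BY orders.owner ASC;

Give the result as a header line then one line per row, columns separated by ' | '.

== RESULT ==
orders.owner
alice
carol

Derivation:
After JOIN orders (4 rows):
books.score | books.dept | books.price | books.rank | orders.amt | orders.rank | orders.owner
5 | eng | 1 | 8 | 8 | 8 | alice
5 | eng | 1 | 8 | 4 | 8 | carol
5 | eng | 50 | 4 | 4 | 4 | alice
50 | fin | 3 | 7 | 7 | 7 | alice
After WHERE (2 rows):
books.score | books.dept | books.price | books.rank | orders.amt | orders.rank | orders.owner
5 | eng | 1 | 8 | 8 | 8 | alice
5 | eng | 1 | 8 | 4 | 8 | carol
After SELECT (2 rows):
orders.owner
alice
carol
After ORDER BY (2 rows):
orders.owner
alice
carol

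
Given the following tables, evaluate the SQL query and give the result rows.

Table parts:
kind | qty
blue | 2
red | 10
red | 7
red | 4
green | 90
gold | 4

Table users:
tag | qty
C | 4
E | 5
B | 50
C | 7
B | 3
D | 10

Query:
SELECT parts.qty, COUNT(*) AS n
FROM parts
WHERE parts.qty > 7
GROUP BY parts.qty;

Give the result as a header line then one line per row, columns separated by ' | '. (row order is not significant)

After WHERE (2 rows):
parts.kind | parts.qty
red | 10
green | 90
After GROUP BY (2 rows):
parts.qty | n
10 | 1
90 | 1

== RESULT ==
parts.qty | n
10 | 1
90 | 1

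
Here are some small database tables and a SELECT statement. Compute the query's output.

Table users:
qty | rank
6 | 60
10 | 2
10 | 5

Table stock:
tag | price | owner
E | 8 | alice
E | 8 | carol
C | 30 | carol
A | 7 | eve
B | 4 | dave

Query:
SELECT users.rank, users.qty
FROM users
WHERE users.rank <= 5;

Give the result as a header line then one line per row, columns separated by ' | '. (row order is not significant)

== RESULT ==
users.rank | users.qty
2 | 10
5 | 10

Derivation:
After WHERE (2 rows):
users.qty | users.rank
10 | 2
10 | 5
After SELECT (2 rows):
users.rank | users.qty
2 | 10
5 | 10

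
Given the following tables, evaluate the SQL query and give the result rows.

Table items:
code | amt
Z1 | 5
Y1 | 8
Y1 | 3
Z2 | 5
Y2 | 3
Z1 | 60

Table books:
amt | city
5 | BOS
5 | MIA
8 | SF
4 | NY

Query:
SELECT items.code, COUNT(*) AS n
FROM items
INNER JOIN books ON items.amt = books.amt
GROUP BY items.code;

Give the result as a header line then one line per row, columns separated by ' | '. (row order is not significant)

After JOIN books (5 rows):
items.code | items.amt | books.amt | books.city
Z1 | 5 | 5 | BOS
Z1 | 5 | 5 | MIA
Y1 | 8 | 8 | SF
Z2 | 5 | 5 | BOS
Z2 | 5 | 5 | MIA
After GROUP BY (3 rows):
items.code | n
Z1 | 2
Y1 | 1
Z2 | 2

== RESULT ==
items.code | n
Z1 | 2
Y1 | 1
Z2 | 2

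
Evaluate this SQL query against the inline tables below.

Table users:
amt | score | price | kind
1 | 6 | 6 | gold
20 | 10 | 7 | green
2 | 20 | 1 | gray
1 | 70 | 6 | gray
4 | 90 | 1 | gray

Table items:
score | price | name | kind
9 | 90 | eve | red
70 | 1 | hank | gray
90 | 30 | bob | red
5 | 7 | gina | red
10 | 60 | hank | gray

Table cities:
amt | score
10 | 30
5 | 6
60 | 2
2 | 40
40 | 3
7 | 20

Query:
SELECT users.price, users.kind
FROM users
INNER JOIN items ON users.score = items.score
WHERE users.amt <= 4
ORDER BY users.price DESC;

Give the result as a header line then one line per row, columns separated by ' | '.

== RESULT ==
users.price | users.kind
6 | gray
1 | gray

Derivation:
After JOIN items (3 rows):
users.amt | users.score | users.price | users.kind | items.score | items.price | items.name | items.kind
20 | 10 | 7 | green | 10 | 60 | hank | gray
1 | 70 | 6 | gray | 70 | 1 | hank | gray
4 | 90 | 1 | gray | 90 | 30 | bob | red
After WHERE (2 rows):
users.amt | users.score | users.price | users.kind | items.score | items.price | items.name | items.kind
1 | 70 | 6 | gray | 70 | 1 | hank | gray
4 | 90 | 1 | gray | 90 | 30 | bob | red
After SELECT (2 rows):
users.price | users.kind
6 | gray
1 | gray
After ORDER BY (2 rows):
users.price | users.kind
6 | gray
1 | gray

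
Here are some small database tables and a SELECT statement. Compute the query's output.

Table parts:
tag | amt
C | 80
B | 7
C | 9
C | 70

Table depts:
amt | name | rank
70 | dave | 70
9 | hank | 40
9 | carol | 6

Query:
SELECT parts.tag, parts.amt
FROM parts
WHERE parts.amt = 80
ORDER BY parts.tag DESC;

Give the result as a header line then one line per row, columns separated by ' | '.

== RESULT ==
parts.tag | parts.amt
C | 80

Derivation:
After WHERE (1 rows):
parts.tag | parts.amt
C | 80
After SELECT (1 rows):
parts.tag | parts.amt
C | 80
After ORDER BY (1 rows):
parts.tag | parts.amt
C | 80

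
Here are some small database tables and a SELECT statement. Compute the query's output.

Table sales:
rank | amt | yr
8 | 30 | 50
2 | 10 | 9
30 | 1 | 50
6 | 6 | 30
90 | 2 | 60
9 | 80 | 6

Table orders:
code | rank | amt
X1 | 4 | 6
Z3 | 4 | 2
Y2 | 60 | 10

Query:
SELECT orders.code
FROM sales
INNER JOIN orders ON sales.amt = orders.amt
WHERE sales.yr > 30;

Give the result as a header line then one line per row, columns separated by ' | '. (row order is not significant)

After JOIN orders (3 rows):
sales.rank | sales.amt | sales.yr | orders.code | orders.rank | orders.amt
2 | 10 | 9 | Y2 | 60 | 10
6 | 6 | 30 | X1 | 4 | 6
90 | 2 | 60 | Z3 | 4 | 2
After WHERE (1 rows):
sales.rank | sales.amt | sales.yr | orders.code | orders.rank | orders.amt
90 | 2 | 60 | Z3 | 4 | 2
After SELECT (1 rows):
orders.code
Z3

== RESULT ==
orders.code
Z3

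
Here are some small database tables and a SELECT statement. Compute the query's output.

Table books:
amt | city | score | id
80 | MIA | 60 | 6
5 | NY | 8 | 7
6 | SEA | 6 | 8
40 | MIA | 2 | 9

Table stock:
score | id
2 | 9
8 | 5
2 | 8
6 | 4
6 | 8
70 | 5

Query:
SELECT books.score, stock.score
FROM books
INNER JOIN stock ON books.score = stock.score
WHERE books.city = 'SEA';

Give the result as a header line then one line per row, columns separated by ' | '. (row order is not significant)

After JOIN stock (5 rows):
books.amt | books.city | books.score | books.id | stock.score | stock.id
5 | NY | 8 | 7 | 8 | 5
6 | SEA | 6 | 8 | 6 | 4
6 | SEA | 6 | 8 | 6 | 8
40 | MIA | 2 | 9 | 2 | 9
40 | MIA | 2 | 9 | 2 | 8
After WHERE (2 rows):
books.amt | books.city | books.score | books.id | stock.score | stock.id
6 | SEA | 6 | 8 | 6 | 4
6 | SEA | 6 | 8 | 6 | 8
After SELECT (2 rows):
books.score | stock.score
6 | 6
6 | 6

== RESULT ==
books.score | stock.score
6 | 6
6 | 6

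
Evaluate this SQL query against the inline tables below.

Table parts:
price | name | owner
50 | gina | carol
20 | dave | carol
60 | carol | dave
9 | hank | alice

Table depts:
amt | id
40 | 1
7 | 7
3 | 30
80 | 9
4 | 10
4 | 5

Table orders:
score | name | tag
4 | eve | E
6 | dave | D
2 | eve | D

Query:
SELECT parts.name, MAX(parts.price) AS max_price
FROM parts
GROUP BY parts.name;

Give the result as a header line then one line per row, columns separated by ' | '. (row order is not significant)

== RESULT ==
parts.name | max_price
gina | 50
dave | 20
carol | 60
hank | 9

Derivation:
After GROUP BY (4 rows):
parts.name | max_price
gina | 50
dave | 20
carol | 60
hank | 9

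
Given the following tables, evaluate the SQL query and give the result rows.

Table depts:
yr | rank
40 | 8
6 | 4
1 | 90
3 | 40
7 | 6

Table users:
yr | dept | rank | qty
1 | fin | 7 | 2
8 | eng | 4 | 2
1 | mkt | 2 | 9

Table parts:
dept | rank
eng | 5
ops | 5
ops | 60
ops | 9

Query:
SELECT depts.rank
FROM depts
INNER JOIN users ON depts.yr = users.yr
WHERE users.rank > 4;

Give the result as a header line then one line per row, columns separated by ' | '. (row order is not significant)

== RESULT ==
depts.rank
90

Derivation:
After JOIN users (2 rows):
depts.yr | depts.rank | users.yr | users.dept | users.rank | users.qty
1 | 90 | 1 | fin | 7 | 2
1 | 90 | 1 | mkt | 2 | 9
After WHERE (1 rows):
depts.yr | depts.rank | users.yr | users.dept | users.rank | users.qty
1 | 90 | 1 | fin | 7 | 2
After SELECT (1 rows):
depts.rank
90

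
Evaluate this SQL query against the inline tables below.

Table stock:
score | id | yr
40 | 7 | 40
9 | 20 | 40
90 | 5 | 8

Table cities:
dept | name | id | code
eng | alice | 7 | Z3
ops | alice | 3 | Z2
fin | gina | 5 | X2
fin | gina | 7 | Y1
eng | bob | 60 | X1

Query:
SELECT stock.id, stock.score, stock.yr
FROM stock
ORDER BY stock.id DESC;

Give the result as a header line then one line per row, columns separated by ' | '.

== RESULT ==
stock.id | stock.score | stock.yr
20 | 9 | 40
7 | 40 | 40
5 | 90 | 8

Derivation:
After SELECT (3 rows):
stock.id | stock.score | stock.yr
7 | 40 | 40
20 | 9 | 40
5 | 90 | 8
After ORDER BY (3 rows):
stock.id | stock.score | stock.yr
20 | 9 | 40
7 | 40 | 40
5 | 90 | 8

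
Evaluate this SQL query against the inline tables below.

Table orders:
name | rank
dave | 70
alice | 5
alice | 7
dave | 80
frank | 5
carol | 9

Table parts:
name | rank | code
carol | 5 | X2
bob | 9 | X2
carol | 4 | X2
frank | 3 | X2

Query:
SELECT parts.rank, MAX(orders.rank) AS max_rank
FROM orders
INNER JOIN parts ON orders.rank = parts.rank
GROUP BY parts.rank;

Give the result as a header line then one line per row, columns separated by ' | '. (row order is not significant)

== RESULT ==
parts.rank | max_rank
5 | 5
9 | 9

Derivation:
After JOIN parts (3 rows):
orders.name | orders.rank | parts.name | parts.rank | parts.code
alice | 5 | carol | 5 | X2
frank | 5 | carol | 5 | X2
carol | 9 | bob | 9 | X2
After GROUP BY (2 rows):
parts.rank | max_rank
5 | 5
9 | 9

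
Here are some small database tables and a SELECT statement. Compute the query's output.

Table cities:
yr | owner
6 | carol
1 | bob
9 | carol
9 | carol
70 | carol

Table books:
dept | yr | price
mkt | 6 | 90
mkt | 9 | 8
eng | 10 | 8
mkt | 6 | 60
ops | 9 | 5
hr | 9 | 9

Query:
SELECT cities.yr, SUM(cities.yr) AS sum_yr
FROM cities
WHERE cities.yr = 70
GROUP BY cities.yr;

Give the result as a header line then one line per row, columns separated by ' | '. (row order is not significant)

== RESULT ==
cities.yr | sum_yr
70 | 70

Derivation:
After WHERE (1 rows):
cities.yr | cities.owner
70 | carol
After GROUP BY (1 rows):
cities.yr | sum_yr
70 | 70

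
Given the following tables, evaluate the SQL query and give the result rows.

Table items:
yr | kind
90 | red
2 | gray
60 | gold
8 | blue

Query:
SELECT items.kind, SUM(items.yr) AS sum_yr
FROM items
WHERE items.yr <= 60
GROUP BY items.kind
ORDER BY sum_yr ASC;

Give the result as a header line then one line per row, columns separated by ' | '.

After WHERE (3 rows):
items.yr | items.kind
2 | gray
60 | gold
8 | blue
After GROUP BY (3 rows):
items.kind | sum_yr
gray | 2
gold | 60
blue | 8
After ORDER BY (3 rows):
items.kind | sum_yr
gray | 2
blue | 8
gold | 60

== RESULT ==
items.kind | sum_yr
gray | 2
blue | 8
gold | 60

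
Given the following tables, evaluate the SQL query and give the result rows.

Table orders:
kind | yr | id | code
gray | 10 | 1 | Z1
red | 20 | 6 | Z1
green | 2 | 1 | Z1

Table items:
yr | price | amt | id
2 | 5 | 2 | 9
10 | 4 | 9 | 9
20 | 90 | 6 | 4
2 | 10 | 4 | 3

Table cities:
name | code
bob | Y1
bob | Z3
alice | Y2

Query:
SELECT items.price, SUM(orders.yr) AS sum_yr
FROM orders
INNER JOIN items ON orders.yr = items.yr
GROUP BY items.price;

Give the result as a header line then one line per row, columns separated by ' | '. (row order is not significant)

== RESULT ==
items.price | sum_yr
4 | 10
90 | 20
5 | 2
10 | 2

Derivation:
After JOIN items (4 rows):
orders.kind | orders.yr | orders.id | orders.code | items.yr | items.price | items.amt | items.id
gray | 10 | 1 | Z1 | 10 | 4 | 9 | 9
red | 20 | 6 | Z1 | 20 | 90 | 6 | 4
green | 2 | 1 | Z1 | 2 | 5 | 2 | 9
green | 2 | 1 | Z1 | 2 | 10 | 4 | 3
After GROUP BY (4 rows):
items.price | sum_yr
4 | 10
90 | 20
5 | 2
10 | 2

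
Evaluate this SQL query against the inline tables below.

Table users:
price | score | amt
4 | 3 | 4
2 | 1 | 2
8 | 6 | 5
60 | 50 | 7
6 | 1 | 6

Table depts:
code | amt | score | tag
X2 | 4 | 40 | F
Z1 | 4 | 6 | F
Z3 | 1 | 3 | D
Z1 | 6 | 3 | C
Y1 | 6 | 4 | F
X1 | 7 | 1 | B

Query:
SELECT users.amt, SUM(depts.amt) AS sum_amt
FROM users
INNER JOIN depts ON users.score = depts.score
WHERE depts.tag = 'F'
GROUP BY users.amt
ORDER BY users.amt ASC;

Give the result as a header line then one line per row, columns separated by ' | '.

== RESULT ==
users.amt | sum_amt
5 | 4

Derivation:
After JOIN depts (5 rows):
users.price | users.score | users.amt | depts.code | depts.amt | depts.score | depts.tag
4 | 3 | 4 | Z3 | 1 | 3 | D
4 | 3 | 4 | Z1 | 6 | 3 | C
2 | 1 | 2 | X1 | 7 | 1 | B
8 | 6 | 5 | Z1 | 4 | 6 | F
6 | 1 | 6 | X1 | 7 | 1 | B
After WHERE (1 rows):
users.price | users.score | users.amt | depts.code | depts.amt | depts.score | depts.tag
8 | 6 | 5 | Z1 | 4 | 6 | F
After GROUP BY (1 rows):
users.amt | sum_amt
5 | 4
After ORDER BY (1 rows):
users.amt | sum_amt
5 | 4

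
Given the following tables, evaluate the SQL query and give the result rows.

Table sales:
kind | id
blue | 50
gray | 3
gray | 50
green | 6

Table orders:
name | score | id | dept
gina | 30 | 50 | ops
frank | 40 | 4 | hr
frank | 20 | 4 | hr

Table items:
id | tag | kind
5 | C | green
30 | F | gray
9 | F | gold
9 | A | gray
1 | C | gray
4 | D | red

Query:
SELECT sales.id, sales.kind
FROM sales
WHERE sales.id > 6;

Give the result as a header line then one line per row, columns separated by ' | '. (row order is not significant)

After WHERE (2 rows):
sales.kind | sales.id
blue | 50
gray | 50
After SELECT (2 rows):
sales.id | sales.kind
50 | blue
50 | gray

== RESULT ==
sales.id | sales.kind
50 | blue
50 | gray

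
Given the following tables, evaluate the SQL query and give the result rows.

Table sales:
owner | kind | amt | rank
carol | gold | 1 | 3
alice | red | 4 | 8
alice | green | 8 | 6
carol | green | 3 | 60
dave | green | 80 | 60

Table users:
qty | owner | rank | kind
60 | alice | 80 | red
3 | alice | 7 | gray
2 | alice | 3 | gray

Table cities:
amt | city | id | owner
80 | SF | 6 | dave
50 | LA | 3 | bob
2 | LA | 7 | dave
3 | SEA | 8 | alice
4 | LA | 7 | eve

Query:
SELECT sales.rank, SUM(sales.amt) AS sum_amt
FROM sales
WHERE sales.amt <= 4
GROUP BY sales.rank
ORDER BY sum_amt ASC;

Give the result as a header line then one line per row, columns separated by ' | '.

== RESULT ==
sales.rank | sum_amt
3 | 1
60 | 3
8 | 4

Derivation:
After WHERE (3 rows):
sales.owner | sales.kind | sales.amt | sales.rank
carol | gold | 1 | 3
alice | red | 4 | 8
carol | green | 3 | 60
After GROUP BY (3 rows):
sales.rank | sum_amt
3 | 1
8 | 4
60 | 3
After ORDER BY (3 rows):
sales.rank | sum_amt
3 | 1
60 | 3
8 | 4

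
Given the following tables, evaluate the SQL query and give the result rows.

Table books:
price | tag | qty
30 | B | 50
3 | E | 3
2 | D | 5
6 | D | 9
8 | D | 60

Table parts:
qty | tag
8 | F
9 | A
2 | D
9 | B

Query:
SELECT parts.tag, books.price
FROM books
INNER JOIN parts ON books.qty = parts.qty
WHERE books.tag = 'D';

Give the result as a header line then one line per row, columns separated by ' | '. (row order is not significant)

== RESULT ==
parts.tag | books.price
A | 6
B | 6

Derivation:
After JOIN parts (2 rows):
books.price | books.tag | books.qty | parts.qty | parts.tag
6 | D | 9 | 9 | A
6 | D | 9 | 9 | B
After WHERE (2 rows):
books.price | books.tag | books.qty | parts.qty | parts.tag
6 | D | 9 | 9 | A
6 | D | 9 | 9 | B
After SELECT (2 rows):
parts.tag | books.price
A | 6
B | 6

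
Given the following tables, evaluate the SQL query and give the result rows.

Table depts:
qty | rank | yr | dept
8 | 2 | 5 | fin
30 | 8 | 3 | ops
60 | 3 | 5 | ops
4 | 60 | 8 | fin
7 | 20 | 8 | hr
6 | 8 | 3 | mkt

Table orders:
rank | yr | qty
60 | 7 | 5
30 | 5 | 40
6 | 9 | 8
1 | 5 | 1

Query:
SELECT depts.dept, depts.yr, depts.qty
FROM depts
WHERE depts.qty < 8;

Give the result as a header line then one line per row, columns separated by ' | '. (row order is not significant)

After WHERE (3 rows):
depts.qty | depts.rank | depts.yr | depts.dept
4 | 60 | 8 | fin
7 | 20 | 8 | hr
6 | 8 | 3 | mkt
After SELECT (3 rows):
depts.dept | depts.yr | depts.qty
fin | 8 | 4
hr | 8 | 7
mkt | 3 | 6

== RESULT ==
depts.dept | depts.yr | depts.qty
fin | 8 | 4
hr | 8 | 7
mkt | 3 | 6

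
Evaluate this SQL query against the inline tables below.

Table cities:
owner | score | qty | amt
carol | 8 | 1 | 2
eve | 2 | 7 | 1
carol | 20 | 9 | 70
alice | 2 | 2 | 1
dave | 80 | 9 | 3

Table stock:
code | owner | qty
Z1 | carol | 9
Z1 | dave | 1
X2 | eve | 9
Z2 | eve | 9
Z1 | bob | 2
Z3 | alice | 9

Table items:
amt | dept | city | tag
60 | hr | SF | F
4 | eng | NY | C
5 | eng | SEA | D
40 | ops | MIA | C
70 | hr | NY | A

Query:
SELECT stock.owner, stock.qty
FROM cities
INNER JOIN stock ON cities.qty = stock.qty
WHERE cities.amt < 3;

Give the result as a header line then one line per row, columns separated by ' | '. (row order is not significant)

After JOIN stock (10 rows):
cities.owner | cities.score | cities.qty | cities.amt | stock.code | stock.owner | stock.qty
carol | 8 | 1 | 2 | Z1 | dave | 1
carol | 20 | 9 | 70 | Z1 | carol | 9
carol | 20 | 9 | 70 | X2 | eve | 9
carol | 20 | 9 | 70 | Z2 | eve | 9
carol | 20 | 9 | 70 | Z3 | alice | 9
alice | 2 | 2 | 1 | Z1 | bob | 2
dave | 80 | 9 | 3 | Z1 | carol | 9
dave | 80 | 9 | 3 | X2 | eve | 9
dave | 80 | 9 | 3 | Z2 | eve | 9
dave | 80 | 9 | 3 | Z3 | alice | 9
After WHERE (2 rows):
cities.owner | cities.score | cities.qty | cities.amt | stock.code | stock.owner | stock.qty
carol | 8 | 1 | 2 | Z1 | dave | 1
alice | 2 | 2 | 1 | Z1 | bob | 2
After SELECT (2 rows):
stock.owner | stock.qty
dave | 1
bob | 2

== RESULT ==
stock.owner | stock.qty
dave | 1
bob | 2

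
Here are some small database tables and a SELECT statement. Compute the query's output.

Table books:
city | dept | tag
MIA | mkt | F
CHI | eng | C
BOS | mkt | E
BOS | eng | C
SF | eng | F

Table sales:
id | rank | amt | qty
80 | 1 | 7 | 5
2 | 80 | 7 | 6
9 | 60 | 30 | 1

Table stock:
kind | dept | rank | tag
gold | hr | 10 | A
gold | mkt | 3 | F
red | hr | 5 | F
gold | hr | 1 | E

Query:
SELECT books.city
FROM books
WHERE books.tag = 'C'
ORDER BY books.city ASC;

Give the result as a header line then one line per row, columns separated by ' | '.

After WHERE (2 rows):
books.city | books.dept | books.tag
CHI | eng | C
BOS | eng | C
After SELECT (2 rows):
books.city
CHI
BOS
After ORDER BY (2 rows):
books.city
BOS
CHI

== RESULT ==
books.city
BOS
CHI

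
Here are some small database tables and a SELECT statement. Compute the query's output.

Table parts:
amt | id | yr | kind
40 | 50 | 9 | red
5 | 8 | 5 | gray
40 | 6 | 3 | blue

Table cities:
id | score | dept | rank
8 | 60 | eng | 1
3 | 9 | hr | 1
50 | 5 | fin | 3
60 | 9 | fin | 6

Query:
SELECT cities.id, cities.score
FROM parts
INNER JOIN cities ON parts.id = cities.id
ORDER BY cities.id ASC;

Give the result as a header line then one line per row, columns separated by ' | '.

== RESULT ==
cities.id | cities.score
8 | 60
50 | 5

Derivation:
After JOIN cities (2 rows):
parts.amt | parts.id | parts.yr | parts.kind | cities.id | cities.score | cities.dept | cities.rank
40 | 50 | 9 | red | 50 | 5 | fin | 3
5 | 8 | 5 | gray | 8 | 60 | eng | 1
After SELECT (2 rows):
cities.id | cities.score
50 | 5
8 | 60
After ORDER BY (2 rows):
cities.id | cities.score
8 | 60
50 | 5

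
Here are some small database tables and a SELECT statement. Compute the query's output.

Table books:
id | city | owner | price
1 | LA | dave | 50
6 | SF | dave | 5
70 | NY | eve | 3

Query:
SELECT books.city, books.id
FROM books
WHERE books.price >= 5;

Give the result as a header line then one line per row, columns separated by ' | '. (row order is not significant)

== RESULT ==
books.city | books.id
LA | 1
SF | 6

Derivation:
After WHERE (2 rows):
books.id | books.city | books.owner | books.price
1 | LA | dave | 50
6 | SF | dave | 5
After SELECT (2 rows):
books.city | books.id
LA | 1
SF | 6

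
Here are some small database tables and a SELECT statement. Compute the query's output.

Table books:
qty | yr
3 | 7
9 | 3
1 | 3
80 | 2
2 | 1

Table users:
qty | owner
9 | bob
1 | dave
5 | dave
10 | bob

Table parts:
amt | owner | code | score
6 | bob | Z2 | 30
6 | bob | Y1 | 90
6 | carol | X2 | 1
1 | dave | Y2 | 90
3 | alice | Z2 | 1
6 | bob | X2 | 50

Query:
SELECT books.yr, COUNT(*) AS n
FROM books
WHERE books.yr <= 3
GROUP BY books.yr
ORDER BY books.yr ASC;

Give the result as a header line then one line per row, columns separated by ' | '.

== RESULT ==
books.yr | n
1 | 1
2 | 1
3 | 2

Derivation:
After WHERE (4 rows):
books.qty | books.yr
9 | 3
1 | 3
80 | 2
2 | 1
After GROUP BY (3 rows):
books.yr | n
3 | 2
2 | 1
1 | 1
After ORDER BY (3 rows):
books.yr | n
1 | 1
2 | 1
3 | 2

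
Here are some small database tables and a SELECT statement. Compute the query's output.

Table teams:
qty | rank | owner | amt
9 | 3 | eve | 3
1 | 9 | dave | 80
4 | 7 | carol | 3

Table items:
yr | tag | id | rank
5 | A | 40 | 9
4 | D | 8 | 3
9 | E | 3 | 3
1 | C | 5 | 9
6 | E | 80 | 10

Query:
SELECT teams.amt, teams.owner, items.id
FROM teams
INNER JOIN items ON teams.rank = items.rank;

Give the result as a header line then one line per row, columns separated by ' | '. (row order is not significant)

After JOIN items (4 rows):
teams.qty | teams.rank | teams.owner | teams.amt | items.yr | items.tag | items.id | items.rank
9 | 3 | eve | 3 | 4 | D | 8 | 3
9 | 3 | eve | 3 | 9 | E | 3 | 3
1 | 9 | dave | 80 | 5 | A | 40 | 9
1 | 9 | dave | 80 | 1 | C | 5 | 9
After SELECT (4 rows):
teams.amt | teams.owner | items.id
3 | eve | 8
3 | eve | 3
80 | dave | 40
80 | dave | 5

== RESULT ==
teams.amt | teams.owner | items.id
3 | eve | 8
3 | eve | 3
80 | dave | 40
80 | dave | 5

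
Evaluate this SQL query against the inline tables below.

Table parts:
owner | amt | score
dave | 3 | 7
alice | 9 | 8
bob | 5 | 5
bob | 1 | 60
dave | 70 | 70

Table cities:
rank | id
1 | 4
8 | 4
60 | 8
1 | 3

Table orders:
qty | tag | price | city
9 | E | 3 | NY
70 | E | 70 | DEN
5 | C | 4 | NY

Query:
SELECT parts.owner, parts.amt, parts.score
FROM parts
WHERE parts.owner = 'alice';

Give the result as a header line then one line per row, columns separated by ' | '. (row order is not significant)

After WHERE (1 rows):
parts.owner | parts.amt | parts.score
alice | 9 | 8
After SELECT (1 rows):
parts.owner | parts.amt | parts.score
alice | 9 | 8

== RESULT ==
parts.owner | parts.amt | parts.score
alice | 9 | 8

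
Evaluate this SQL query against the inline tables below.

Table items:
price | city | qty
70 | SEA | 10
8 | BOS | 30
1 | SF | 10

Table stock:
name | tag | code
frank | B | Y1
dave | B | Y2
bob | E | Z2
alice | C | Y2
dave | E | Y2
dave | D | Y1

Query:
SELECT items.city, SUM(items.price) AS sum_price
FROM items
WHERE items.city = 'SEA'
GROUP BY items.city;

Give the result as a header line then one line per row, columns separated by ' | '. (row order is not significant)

After WHERE (1 rows):
items.price | items.city | items.qty
70 | SEA | 10
After GROUP BY (1 rows):
items.city | sum_price
SEA | 70

== RESULT ==
items.city | sum_price
SEA | 70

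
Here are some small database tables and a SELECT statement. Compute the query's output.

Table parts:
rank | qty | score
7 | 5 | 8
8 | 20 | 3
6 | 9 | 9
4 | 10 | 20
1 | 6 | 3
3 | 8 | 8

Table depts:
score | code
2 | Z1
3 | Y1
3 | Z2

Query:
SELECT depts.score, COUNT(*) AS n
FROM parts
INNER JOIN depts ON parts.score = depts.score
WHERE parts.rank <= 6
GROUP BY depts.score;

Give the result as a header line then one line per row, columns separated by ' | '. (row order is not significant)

== RESULT ==
depts.score | n
3 | 2

Derivation:
After JOIN depts (4 rows):
parts.rank | parts.qty | parts.score | depts.score | depts.code
8 | 20 | 3 | 3 | Y1
8 | 20 | 3 | 3 | Z2
1 | 6 | 3 | 3 | Y1
1 | 6 | 3 | 3 | Z2
After WHERE (2 rows):
parts.rank | parts.qty | parts.score | depts.score | depts.code
1 | 6 | 3 | 3 | Y1
1 | 6 | 3 | 3 | Z2
After GROUP BY (1 rows):
depts.score | n
3 | 2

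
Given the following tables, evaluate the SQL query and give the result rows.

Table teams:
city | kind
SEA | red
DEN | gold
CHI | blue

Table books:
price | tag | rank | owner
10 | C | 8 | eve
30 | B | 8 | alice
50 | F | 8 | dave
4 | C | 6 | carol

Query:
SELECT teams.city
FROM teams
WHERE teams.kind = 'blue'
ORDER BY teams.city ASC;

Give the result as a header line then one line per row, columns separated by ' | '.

After WHERE (1 rows):
teams.city | teams.kind
CHI | blue
After SELECT (1 rows):
teams.city
CHI
After ORDER BY (1 rows):
teams.city
CHI

== RESULT ==
teams.city
CHI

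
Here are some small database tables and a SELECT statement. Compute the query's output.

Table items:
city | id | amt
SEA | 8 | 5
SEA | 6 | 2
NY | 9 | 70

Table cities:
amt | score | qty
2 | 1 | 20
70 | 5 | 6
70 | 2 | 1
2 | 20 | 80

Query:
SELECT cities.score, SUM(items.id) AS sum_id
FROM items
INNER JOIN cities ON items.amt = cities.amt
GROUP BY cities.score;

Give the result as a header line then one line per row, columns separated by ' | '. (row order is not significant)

After JOIN cities (4 rows):
items.city | items.id | items.amt | cities.amt | cities.score | cities.qty
SEA | 6 | 2 | 2 | 1 | 20
SEA | 6 | 2 | 2 | 20 | 80
NY | 9 | 70 | 70 | 5 | 6
NY | 9 | 70 | 70 | 2 | 1
After GROUP BY (4 rows):
cities.score | sum_id
1 | 6
20 | 6
5 | 9
2 | 9

== RESULT ==
cities.score | sum_id
1 | 6
20 | 6
5 | 9
2 | 9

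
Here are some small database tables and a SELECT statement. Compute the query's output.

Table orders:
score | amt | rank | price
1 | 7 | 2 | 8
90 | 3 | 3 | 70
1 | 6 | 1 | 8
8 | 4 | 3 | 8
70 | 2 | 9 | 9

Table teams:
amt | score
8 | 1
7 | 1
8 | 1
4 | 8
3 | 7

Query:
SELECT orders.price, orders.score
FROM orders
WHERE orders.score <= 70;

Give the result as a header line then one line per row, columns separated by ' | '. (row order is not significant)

After WHERE (4 rows):
orders.score | orders.amt | orders.rank | orders.price
1 | 7 | 2 | 8
1 | 6 | 1 | 8
8 | 4 | 3 | 8
70 | 2 | 9 | 9
After SELECT (4 rows):
orders.price | orders.score
8 | 1
8 | 1
8 | 8
9 | 70

== RESULT ==
orders.price | orders.score
8 | 1
8 | 1
8 | 8
9 | 70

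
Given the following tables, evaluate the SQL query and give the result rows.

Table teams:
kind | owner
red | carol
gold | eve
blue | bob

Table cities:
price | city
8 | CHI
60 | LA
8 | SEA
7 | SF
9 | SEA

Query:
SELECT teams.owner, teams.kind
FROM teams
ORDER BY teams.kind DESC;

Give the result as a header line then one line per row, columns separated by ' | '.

== RESULT ==
teams.owner | teams.kind
carol | red
eve | gold
bob | blue

Derivation:
After SELECT (3 rows):
teams.owner | teams.kind
carol | red
eve | gold
bob | blue
After ORDER BY (3 rows):
teams.owner | teams.kind
carol | red
eve | gold
bob | blue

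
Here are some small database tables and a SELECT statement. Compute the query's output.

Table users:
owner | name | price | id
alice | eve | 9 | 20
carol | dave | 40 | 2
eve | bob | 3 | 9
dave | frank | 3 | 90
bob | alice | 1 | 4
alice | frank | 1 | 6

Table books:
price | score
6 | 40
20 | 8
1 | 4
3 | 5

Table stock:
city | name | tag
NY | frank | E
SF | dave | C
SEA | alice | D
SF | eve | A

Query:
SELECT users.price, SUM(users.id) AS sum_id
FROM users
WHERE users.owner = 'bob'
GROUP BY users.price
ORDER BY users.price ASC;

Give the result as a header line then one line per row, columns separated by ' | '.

After WHERE (1 rows):
users.owner | users.name | users.price | users.id
bob | alice | 1 | 4
After GROUP BY (1 rows):
users.price | sum_id
1 | 4
After ORDER BY (1 rows):
users.price | sum_id
1 | 4

== RESULT ==
users.price | sum_id
1 | 4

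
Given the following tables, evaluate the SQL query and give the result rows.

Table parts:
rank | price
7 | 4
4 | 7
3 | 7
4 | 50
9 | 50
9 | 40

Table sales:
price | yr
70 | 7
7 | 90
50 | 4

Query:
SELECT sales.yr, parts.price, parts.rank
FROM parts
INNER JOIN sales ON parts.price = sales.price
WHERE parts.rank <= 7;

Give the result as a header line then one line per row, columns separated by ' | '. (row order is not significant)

After JOIN sales (4 rows):
parts.rank | parts.price | sales.price | sales.yr
4 | 7 | 7 | 90
3 | 7 | 7 | 90
4 | 50 | 50 | 4
9 | 50 | 50 | 4
After WHERE (3 rows):
parts.rank | parts.price | sales.price | sales.yr
4 | 7 | 7 | 90
3 | 7 | 7 | 90
4 | 50 | 50 | 4
After SELECT (3 rows):
sales.yr | parts.price | parts.rank
90 | 7 | 4
90 | 7 | 3
4 | 50 | 4

== RESULT ==
sales.yr | parts.price | parts.rank
90 | 7 | 4
90 | 7 | 3
4 | 50 | 4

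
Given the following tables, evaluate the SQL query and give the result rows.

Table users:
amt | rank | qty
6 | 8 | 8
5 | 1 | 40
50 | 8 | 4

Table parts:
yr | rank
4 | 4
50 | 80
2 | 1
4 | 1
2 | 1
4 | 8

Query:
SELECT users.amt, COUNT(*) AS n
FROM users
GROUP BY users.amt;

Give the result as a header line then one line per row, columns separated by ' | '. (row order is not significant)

== RESULT ==
users.amt | n
6 | 1
5 | 1
50 | 1

Derivation:
After GROUP BY (3 rows):
users.amt | n
6 | 1
5 | 1
50 | 1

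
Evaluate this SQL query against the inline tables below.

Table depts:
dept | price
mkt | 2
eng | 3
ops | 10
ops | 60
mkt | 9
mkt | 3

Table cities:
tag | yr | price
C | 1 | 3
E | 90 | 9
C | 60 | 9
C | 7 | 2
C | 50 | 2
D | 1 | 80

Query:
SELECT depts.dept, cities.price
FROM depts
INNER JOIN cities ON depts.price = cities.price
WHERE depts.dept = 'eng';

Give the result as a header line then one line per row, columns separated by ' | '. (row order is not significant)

== RESULT ==
depts.dept | cities.price
eng | 3

Derivation:
After JOIN cities (6 rows):
depts.dept | depts.price | cities.tag | cities.yr | cities.price
mkt | 2 | C | 7 | 2
mkt | 2 | C | 50 | 2
eng | 3 | C | 1 | 3
mkt | 9 | E | 90 | 9
mkt | 9 | C | 60 | 9
mkt | 3 | C | 1 | 3
After WHERE (1 rows):
depts.dept | depts.price | cities.tag | cities.yr | cities.price
eng | 3 | C | 1 | 3
After SELECT (1 rows):
depts.dept | cities.price
eng | 3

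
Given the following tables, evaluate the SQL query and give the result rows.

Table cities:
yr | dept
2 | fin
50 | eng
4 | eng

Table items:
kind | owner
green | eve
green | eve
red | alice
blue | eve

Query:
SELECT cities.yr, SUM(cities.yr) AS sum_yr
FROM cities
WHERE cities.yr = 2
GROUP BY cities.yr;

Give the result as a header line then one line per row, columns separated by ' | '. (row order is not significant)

== RESULT ==
cities.yr | sum_yr
2 | 2

Derivation:
After WHERE (1 rows):
cities.yr | cities.dept
2 | fin
After GROUP BY (1 rows):
cities.yr | sum_yr
2 | 2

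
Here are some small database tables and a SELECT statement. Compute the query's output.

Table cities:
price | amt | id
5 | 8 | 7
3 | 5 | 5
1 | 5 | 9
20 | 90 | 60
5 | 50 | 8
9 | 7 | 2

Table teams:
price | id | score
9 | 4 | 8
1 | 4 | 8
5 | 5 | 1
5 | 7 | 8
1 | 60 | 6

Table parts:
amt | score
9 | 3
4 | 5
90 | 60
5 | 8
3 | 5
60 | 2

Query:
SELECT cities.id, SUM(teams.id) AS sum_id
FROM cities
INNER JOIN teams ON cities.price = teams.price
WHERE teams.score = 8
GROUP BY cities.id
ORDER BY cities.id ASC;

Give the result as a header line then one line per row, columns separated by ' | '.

== RESULT ==
cities.id | sum_id
2 | 4
7 | 7
8 | 7
9 | 4

Derivation:
After JOIN teams (7 rows):
cities.price | cities.amt | cities.id | teams.price | teams.id | teams.score
5 | 8 | 7 | 5 | 5 | 1
5 | 8 | 7 | 5 | 7 | 8
1 | 5 | 9 | 1 | 4 | 8
1 | 5 | 9 | 1 | 60 | 6
5 | 50 | 8 | 5 | 5 | 1
5 | 50 | 8 | 5 | 7 | 8
9 | 7 | 2 | 9 | 4 | 8
After WHERE (4 rows):
cities.price | cities.amt | cities.id | teams.price | teams.id | teams.score
5 | 8 | 7 | 5 | 7 | 8
1 | 5 | 9 | 1 | 4 | 8
5 | 50 | 8 | 5 | 7 | 8
9 | 7 | 2 | 9 | 4 | 8
After GROUP BY (4 rows):
cities.id | sum_id
7 | 7
9 | 4
8 | 7
2 | 4
After ORDER BY (4 rows):
cities.id | sum_id
2 | 4
7 | 7
8 | 7
9 | 4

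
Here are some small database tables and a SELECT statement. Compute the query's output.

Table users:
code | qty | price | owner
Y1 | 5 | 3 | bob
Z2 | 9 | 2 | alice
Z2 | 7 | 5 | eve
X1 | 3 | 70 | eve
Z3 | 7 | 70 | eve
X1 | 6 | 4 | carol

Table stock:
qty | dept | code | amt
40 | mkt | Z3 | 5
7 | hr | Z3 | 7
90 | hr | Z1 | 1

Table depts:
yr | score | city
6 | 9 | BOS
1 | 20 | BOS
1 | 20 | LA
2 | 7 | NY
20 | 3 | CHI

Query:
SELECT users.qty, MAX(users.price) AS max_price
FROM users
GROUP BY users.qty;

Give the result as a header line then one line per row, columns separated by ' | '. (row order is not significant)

== RESULT ==
users.qty | max_price
5 | 3
9 | 2
7 | 70
3 | 70
6 | 4

Derivation:
After GROUP BY (5 rows):
users.qty | max_price
5 | 3
9 | 2
7 | 70
3 | 70
6 | 4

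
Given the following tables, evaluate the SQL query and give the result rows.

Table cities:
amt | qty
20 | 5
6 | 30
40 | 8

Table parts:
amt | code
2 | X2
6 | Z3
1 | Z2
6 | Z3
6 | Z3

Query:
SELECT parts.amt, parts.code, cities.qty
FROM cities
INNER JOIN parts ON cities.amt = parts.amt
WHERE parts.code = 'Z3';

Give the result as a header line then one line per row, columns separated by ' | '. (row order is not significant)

== RESULT ==
parts.amt | parts.code | cities.qty
6 | Z3 | 30
6 | Z3 | 30
6 | Z3 | 30

Derivation:
After JOIN parts (3 rows):
cities.amt | cities.qty | parts.amt | parts.code
6 | 30 | 6 | Z3
6 | 30 | 6 | Z3
6 | 30 | 6 | Z3
After WHERE (3 rows):
cities.amt | cities.qty | parts.amt | parts.code
6 | 30 | 6 | Z3
6 | 30 | 6 | Z3
6 | 30 | 6 | Z3
After SELECT (3 rows):
parts.amt | parts.code | cities.qty
6 | Z3 | 30
6 | Z3 | 30
6 | Z3 | 30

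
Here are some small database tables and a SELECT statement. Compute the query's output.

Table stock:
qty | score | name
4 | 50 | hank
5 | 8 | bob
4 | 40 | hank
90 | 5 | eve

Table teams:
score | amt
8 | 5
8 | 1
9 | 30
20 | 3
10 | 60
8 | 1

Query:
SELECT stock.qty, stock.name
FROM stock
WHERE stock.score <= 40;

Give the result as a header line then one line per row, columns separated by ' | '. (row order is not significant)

== RESULT ==
stock.qty | stock.name
5 | bob
4 | hank
90 | eve

Derivation:
After WHERE (3 rows):
stock.qty | stock.score | stock.name
5 | 8 | bob
4 | 40 | hank
90 | 5 | eve
After SELECT (3 rows):
stock.qty | stock.name
5 | bob
4 | hank
90 | eve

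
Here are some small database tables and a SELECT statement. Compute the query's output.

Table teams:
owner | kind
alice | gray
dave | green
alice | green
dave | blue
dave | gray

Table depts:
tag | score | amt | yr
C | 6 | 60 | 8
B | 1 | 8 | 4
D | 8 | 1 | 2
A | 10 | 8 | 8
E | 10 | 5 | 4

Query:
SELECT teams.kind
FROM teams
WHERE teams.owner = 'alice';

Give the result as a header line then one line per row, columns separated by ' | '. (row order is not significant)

After WHERE (2 rows):
teams.owner | teams.kind
alice | gray
alice | green
After SELECT (2 rows):
teams.kind
gray
green

== RESULT ==
teams.kind
gray
green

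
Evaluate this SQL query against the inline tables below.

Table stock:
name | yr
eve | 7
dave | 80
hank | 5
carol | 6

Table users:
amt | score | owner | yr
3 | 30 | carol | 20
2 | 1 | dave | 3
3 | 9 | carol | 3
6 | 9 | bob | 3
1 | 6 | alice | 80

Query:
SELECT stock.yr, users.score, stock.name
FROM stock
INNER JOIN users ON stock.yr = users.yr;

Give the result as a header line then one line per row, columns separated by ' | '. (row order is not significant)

After JOIN users (1 rows):
stock.name | stock.yr | users.amt | users.score | users.owner | users.yr
dave | 80 | 1 | 6 | alice | 80
After SELECT (1 rows):
stock.yr | users.score | stock.name
80 | 6 | dave

== RESULT ==
stock.yr | users.score | stock.name
80 | 6 | dave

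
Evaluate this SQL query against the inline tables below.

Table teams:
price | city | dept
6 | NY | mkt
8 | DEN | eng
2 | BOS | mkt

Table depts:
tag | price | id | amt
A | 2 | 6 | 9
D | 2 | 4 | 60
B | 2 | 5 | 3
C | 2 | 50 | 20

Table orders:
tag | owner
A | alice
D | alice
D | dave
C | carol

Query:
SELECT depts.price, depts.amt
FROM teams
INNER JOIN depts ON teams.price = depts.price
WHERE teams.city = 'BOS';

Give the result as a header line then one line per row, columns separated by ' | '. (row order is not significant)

== RESULT ==
depts.price | depts.amt
2 | 9
2 | 60
2 | 3
2 | 20

Derivation:
After JOIN depts (4 rows):
teams.price | teams.city | teams.dept | depts.tag | depts.price | depts.id | depts.amt
2 | BOS | mkt | A | 2 | 6 | 9
2 | BOS | mkt | D | 2 | 4 | 60
2 | BOS | mkt | B | 2 | 5 | 3
2 | BOS | mkt | C | 2 | 50 | 20
After WHERE (4 rows):
teams.price | teams.city | teams.dept | depts.tag | depts.price | depts.id | depts.amt
2 | BOS | mkt | A | 2 | 6 | 9
2 | BOS | mkt | D | 2 | 4 | 60
2 | BOS | mkt | B | 2 | 5 | 3
2 | BOS | mkt | C | 2 | 50 | 20
After SELECT (4 rows):
depts.price | depts.amt
2 | 9
2 | 60
2 | 3
2 | 20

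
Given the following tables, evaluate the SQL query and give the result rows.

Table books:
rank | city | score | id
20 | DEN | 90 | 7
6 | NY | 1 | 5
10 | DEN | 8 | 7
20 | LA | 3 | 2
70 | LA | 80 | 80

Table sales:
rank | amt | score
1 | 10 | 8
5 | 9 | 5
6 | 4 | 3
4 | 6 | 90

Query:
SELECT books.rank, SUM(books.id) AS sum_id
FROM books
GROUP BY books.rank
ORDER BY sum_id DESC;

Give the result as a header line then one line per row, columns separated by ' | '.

After GROUP BY (4 rows):
books.rank | sum_id
20 | 9
6 | 5
10 | 7
70 | 80
After ORDER BY (4 rows):
books.rank | sum_id
70 | 80
20 | 9
10 | 7
6 | 5

== RESULT ==
books.rank | sum_id
70 | 80
20 | 9
10 | 7
6 | 5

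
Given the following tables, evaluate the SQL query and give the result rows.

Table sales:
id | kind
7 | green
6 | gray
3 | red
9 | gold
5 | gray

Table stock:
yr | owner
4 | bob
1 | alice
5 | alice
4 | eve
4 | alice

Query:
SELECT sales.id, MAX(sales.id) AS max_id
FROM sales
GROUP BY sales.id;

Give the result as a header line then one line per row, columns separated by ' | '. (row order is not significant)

After GROUP BY (5 rows):
sales.id | max_id
7 | 7
6 | 6
3 | 3
9 | 9
5 | 5

== RESULT ==
sales.id | max_id
7 | 7
6 | 6
3 | 3
9 | 9
5 | 5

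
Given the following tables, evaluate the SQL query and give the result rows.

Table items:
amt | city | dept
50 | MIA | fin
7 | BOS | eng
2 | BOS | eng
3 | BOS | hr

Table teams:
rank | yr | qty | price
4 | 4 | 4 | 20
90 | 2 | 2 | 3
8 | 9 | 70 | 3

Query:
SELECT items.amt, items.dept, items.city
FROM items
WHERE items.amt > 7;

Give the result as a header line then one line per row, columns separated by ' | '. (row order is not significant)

After WHERE (1 rows):
items.amt | items.city | items.dept
50 | MIA | fin
After SELECT (1 rows):
items.amt | items.dept | items.city
50 | fin | MIA

== RESULT ==
items.amt | items.dept | items.city
50 | fin | MIA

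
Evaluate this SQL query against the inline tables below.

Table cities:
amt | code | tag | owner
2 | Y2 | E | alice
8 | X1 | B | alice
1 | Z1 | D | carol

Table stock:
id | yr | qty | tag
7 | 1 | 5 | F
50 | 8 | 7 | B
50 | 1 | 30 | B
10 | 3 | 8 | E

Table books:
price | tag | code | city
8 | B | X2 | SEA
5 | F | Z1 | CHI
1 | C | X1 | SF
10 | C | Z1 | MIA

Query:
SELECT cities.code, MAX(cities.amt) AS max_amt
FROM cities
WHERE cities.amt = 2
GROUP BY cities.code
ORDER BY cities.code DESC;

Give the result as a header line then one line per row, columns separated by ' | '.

== RESULT ==
cities.code | max_amt
Y2 | 2

Derivation:
After WHERE (1 rows):
cities.amt | cities.code | cities.tag | cities.owner
2 | Y2 | E | alice
After GROUP BY (1 rows):
cities.code | max_amt
Y2 | 2
After ORDER BY (1 rows):
cities.code | max_amt
Y2 | 2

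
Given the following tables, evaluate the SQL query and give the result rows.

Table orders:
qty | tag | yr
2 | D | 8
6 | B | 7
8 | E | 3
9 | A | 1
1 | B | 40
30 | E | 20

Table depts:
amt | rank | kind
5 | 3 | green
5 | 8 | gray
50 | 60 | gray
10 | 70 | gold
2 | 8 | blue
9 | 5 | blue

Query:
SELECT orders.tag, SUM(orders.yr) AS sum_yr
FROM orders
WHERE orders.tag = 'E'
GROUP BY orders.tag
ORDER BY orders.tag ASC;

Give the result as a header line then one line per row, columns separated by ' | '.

== RESULT ==
orders.tag | sum_yr
E | 23

Derivation:
After WHERE (2 rows):
orders.qty | orders.tag | orders.yr
8 | E | 3
30 | E | 20
After GROUP BY (1 rows):
orders.tag | sum_yr
E | 23
After ORDER BY (1 rows):
orders.tag | sum_yr
E | 23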